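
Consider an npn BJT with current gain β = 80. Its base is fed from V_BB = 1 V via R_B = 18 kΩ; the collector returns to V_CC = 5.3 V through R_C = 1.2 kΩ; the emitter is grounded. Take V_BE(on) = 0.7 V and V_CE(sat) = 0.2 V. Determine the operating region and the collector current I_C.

Assume active. Base-emitter loop: I_B = (V_BB − V_BE)/R_B = (1 − 0.7)/18 = 0.0167 mA.
I_C = β·I_B = 80×0.0167 = 1.33 mA.
V_CE = V_CC − I_C·R_C = 5.3 − 1.33×1.2 = 3.7 V > V_CE(sat), so the active-region assumption holds.

active; I_C ≈ 1.3 mA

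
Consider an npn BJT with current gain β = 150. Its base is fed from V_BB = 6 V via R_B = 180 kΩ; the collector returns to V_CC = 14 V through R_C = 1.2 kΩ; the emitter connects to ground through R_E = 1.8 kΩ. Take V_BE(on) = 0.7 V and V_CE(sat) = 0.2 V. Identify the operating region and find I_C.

Assume active. Base-emitter loop: I_B = (V_BB − V_BE)/(R_B + (β+1)R_E) = (6 − 0.7)/(180 + 151×1.8) = 0.0117 mA.
I_C = β·I_B = 150×0.0117 = 1.76 mA.
V_CE = V_CC − I_C·R_C − I_E·R_E = 14 − 1.76×1.2 − 1.77×1.8 = 8.7 V > V_CE(sat), so the active-region assumption holds.

active; I_C ≈ 1.8 mA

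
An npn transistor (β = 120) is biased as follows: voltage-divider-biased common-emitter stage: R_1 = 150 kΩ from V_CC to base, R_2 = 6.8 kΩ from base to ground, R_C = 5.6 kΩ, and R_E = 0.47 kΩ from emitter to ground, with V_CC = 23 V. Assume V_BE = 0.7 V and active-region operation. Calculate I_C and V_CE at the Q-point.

I_C ≈ 0.56 mA, V_CE ≈ 20 V

Thevenize the base divider: V_Th = V_CC·R_2/(R_1+R_2) = 23×6.8/157 = 0.997 V, R_Th = R_1‖R_2 = 6.51 kΩ.
Base-emitter loop: V_Th = I_B·R_Th + V_BE + (β+1)I_B·R_E, so I_B = (0.997 − 0.7) / (6.51 + 121×0.47) = 0.00469 mA.
I_C = β·I_B = 120×0.00469 = 0.563 mA, and I_E = (β+1)I_B = 0.568 mA.
V_CE = V_CC − I_C·R_C − I_E·R_E = 23 − 0.563×5.6 − 0.568×0.47 = 19.6 V.
V_CE = 19.6 V > 0.2 V confirms active-region operation.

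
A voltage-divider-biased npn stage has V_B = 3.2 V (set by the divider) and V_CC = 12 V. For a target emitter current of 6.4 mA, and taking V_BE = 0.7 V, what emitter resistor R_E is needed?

R_E ≈ 0.39 kΩ

V_E = V_B − V_BE = 3.2 − 0.7 = 2.5 V.
R_E = V_E / I_E = 2.5 / 6.4 = 0.391 kΩ.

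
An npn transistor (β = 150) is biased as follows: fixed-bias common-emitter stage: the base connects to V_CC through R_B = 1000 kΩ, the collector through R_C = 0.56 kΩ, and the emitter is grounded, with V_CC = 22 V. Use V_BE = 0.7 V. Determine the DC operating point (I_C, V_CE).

Base loop: V_CC = I_B·R_B + V_BE, so I_B = (22 − 0.7)/1000 kΩ = 0.0213 mA.
In the active region I_C = β·I_B = 150 × 0.0213 = 3.19 mA.
Collector loop: V_CE = V_CC − I_C·R_C = 22 − 3.19×0.56 = 20.2 V.
Since V_CE = 20.2 V > V_CE(sat) ≈ 0.2 V, the transistor is in the active region as assumed.

I_C ≈ 3.2 mA, V_CE ≈ 20 V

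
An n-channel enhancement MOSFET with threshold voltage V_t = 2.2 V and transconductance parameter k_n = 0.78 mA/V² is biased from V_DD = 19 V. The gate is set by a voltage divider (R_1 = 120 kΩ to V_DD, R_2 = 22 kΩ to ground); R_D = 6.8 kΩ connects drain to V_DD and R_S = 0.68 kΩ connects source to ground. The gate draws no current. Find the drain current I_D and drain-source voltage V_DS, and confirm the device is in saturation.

V_G = V_DD·R_2/(R_1+R_2) = 19×22/142 = 2.94 V.
Assume saturation: I_D = (k_n/2)(V_GS − V_t)² with V_GS = V_G − I_D·R_S = 2.94 − 0.68·I_D.
Substituting gives 0.18·I_D² − 1.39·I_D + 0.216 = 0, with roots I_D = 0.158 or 7.57 mA.
The root I_D = 7.57 mA gives V_GS = -2.21 V ≤ V_t, so take I_D = 0.158 mA.
Then V_GS = 2.84 V and V_DS = V_DD − I_D(R_D+R_S) = 19 − 0.158×7.48 = 17.8 V.
Saturation requires V_DS ≥ V_GS − V_t = 0.636 V; 17.8 ≥ 0.636 ✓.

I_D ≈ 0.16 mA, V_DS ≈ 18 V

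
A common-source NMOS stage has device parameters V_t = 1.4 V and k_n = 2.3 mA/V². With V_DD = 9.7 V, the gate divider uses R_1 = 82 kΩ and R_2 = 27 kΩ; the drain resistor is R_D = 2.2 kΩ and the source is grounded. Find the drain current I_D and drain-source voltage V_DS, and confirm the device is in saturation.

I_D ≈ 1.2 mA, V_DS ≈ 7.2 V

V_G = V_DD·R_2/(R_1+R_2) = 9.7×27/109 = 2.4 V. With the source grounded, V_GS = V_G = 2.4 V.
Assume saturation: I_D = (k_n/2)(V_GS − V_t)² = (2.3/2)×(2.4 − 1.4)² = 1.15×1² = 1.16 mA.
V_DS = V_DD − I_D·R_D = 9.7 − 1.16×2.2 = 7.16 V.
Saturation requires V_DS ≥ V_GS − V_t = 1 V; 7.16 ≥ 1 ✓.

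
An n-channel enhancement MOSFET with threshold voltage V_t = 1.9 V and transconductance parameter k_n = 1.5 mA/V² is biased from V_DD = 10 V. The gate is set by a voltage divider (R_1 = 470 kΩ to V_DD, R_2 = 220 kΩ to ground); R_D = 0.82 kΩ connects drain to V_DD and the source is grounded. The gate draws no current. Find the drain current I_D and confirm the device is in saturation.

V_G = V_DD·R_2/(R_1+R_2) = 10×220/690 = 3.19 V. With the source grounded, V_GS = V_G = 3.19 V.
Assume saturation: I_D = (k_n/2)(V_GS − V_t)² = (1.5/2)×(3.19 − 1.9)² = 0.75×1.29² = 1.24 mA.
V_DS = V_DD − I_D·R_D = 10 − 1.24×0.82 = 8.98 V.
Saturation requires V_DS ≥ V_GS − V_t = 1.29 V; 8.98 ≥ 1.29 ✓.

I_D ≈ 1.2 mA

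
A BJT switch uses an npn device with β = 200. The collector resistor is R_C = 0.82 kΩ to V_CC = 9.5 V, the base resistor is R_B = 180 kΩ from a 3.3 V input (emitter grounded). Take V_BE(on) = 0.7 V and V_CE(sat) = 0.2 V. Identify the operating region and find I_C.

active; I_C ≈ 2.9 mA

Assume active. Base-emitter loop: I_B = (V_BB − V_BE)/R_B = (3.3 − 0.7)/180 = 0.0144 mA.
I_C = β·I_B = 200×0.0144 = 2.89 mA.
V_CE = V_CC − I_C·R_C = 9.5 − 2.89×0.82 = 7.13 V > V_CE(sat), so the active-region assumption holds.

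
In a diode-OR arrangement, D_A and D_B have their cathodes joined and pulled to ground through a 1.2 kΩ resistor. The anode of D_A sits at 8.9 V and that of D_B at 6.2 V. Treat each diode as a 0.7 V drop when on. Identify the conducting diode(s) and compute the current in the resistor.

Only D_A conducts; I_R ≈ 6.8 mA

Assume both conduct. Then node N would need to be at both 8.9−0.7 = 8.2 V and 6.2−0.7 = 5.5 V, which is impossible.
Assume only D_A conducts: V_N = 8.9 − 0.7 = 8.2 V, so I_R = 8.2/1.2 = 6.83 mA.
Check D_B: its anode-to-cathode voltage is 6.2 − 8.2 = -2 V < 0.7 V, so it is off. The assumption is consistent.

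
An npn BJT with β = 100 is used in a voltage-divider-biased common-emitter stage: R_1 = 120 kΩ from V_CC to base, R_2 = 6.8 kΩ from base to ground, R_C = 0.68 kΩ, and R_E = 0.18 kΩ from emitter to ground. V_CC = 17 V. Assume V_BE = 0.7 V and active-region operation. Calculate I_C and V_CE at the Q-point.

I_C ≈ 0.86 mA, V_CE ≈ 16 V

Thevenize the base divider: V_Th = V_CC·R_2/(R_1+R_2) = 17×6.8/127 = 0.912 V, R_Th = R_1‖R_2 = 6.44 kΩ.
Base-emitter loop: V_Th = I_B·R_Th + V_BE + (β+1)I_B·R_E, so I_B = (0.912 − 0.7) / (6.44 + 101×0.18) = 0.0086 mA.
I_C = β·I_B = 100×0.0086 = 0.86 mA, and I_E = (β+1)I_B = 0.869 mA.
V_CE = V_CC − I_C·R_C − I_E·R_E = 17 − 0.86×0.68 − 0.869×0.18 = 16.3 V.
V_CE = 16.3 V > 0.2 V confirms active-region operation.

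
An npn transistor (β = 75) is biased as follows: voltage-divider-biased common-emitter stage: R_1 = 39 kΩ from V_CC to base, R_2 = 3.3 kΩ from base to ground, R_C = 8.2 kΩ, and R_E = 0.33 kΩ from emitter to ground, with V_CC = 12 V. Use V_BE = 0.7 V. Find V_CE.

Thevenize the base divider: V_Th = V_CC·R_2/(R_1+R_2) = 12×3.3/42.3 = 0.936 V, R_Th = R_1‖R_2 = 3.04 kΩ.
Base-emitter loop: V_Th = I_B·R_Th + V_BE + (β+1)I_B·R_E, so I_B = (0.936 − 0.7) / (3.04 + 76×0.33) = 0.0084 mA.
I_C = β·I_B = 75×0.0084 = 0.63 mA, and I_E = (β+1)I_B = 0.638 mA.
V_CE = V_CC − I_C·R_C − I_E·R_E = 12 − 0.63×8.2 − 0.638×0.33 = 6.62 V.
V_CE = 6.62 V > 0.2 V confirms active-region operation.

V_CE ≈ 6.6 V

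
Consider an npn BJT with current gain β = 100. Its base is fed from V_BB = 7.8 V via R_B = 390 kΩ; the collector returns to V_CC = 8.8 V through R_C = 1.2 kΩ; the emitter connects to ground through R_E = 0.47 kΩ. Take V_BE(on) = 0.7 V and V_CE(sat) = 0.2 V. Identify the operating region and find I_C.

Assume active. Base-emitter loop: I_B = (V_BB − V_BE)/(R_B + (β+1)R_E) = (7.8 − 0.7)/(390 + 101×0.47) = 0.0162 mA.
I_C = β·I_B = 100×0.0162 = 1.62 mA.
V_CE = V_CC − I_C·R_C − I_E·R_E = 8.8 − 1.62×1.2 − 1.64×0.47 = 6.08 V > V_CE(sat), so the active-region assumption holds.

active; I_C ≈ 1.6 mA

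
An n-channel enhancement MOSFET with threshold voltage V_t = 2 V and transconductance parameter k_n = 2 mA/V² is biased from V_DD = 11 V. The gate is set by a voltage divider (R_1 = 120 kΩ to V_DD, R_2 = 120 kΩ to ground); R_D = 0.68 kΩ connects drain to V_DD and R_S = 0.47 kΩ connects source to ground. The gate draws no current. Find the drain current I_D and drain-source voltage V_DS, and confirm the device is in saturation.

I_D ≈ 3.5 mA, V_DS ≈ 7 V

V_G = V_DD·R_2/(R_1+R_2) = 11×120/240 = 5.5 V.
Assume saturation: I_D = (k_n/2)(V_GS − V_t)² with V_GS = V_G − I_D·R_S = 5.5 − 0.47·I_D.
Substituting gives 0.221·I_D² − 4.29·I_D + 12.2 = 0, with roots I_D = 3.48 or 15.9 mA.
The root I_D = 15.9 mA gives V_GS = -1.99 V ≤ V_t, so take I_D = 3.48 mA.
Then V_GS = 3.87 V and V_DS = V_DD − I_D(R_D+R_S) = 11 − 3.48×1.15 = 7 V.
Saturation requires V_DS ≥ V_GS − V_t = 1.87 V; 7 ≥ 1.87 ✓.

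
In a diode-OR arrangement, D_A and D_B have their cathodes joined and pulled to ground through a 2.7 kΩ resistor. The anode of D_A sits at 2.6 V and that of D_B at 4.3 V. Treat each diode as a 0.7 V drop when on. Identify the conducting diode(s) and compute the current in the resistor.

Assume both conduct. Then node N would need to be at both 2.6−0.7 = 1.9 V and 4.3−0.7 = 3.6 V, which is impossible.
Assume only D_B conducts: V_N = 4.3 − 0.7 = 3.6 V, so I_R = 3.6/2.7 = 1.33 mA.
Check D_A: its anode-to-cathode voltage is 2.6 − 3.6 = -1 V < 0.7 V, so it is off. The assumption is consistent.

Only D_B conducts; I_R ≈ 1.3 mA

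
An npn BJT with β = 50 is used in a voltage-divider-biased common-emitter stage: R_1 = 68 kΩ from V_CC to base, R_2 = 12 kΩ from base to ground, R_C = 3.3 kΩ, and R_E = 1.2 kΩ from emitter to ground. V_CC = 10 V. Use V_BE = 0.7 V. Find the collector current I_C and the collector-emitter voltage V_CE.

Thevenize the base divider: V_Th = V_CC·R_2/(R_1+R_2) = 10×12/80 = 1.5 V, R_Th = R_1‖R_2 = 10.2 kΩ.
Base-emitter loop: V_Th = I_B·R_Th + V_BE + (β+1)I_B·R_E, so I_B = (1.5 − 0.7) / (10.2 + 51×1.2) = 0.0112 mA.
I_C = β·I_B = 50×0.0112 = 0.56 mA, and I_E = (β+1)I_B = 0.571 mA.
V_CE = V_CC − I_C·R_C − I_E·R_E = 10 − 0.56×3.3 − 0.571×1.2 = 7.47 V.
V_CE = 7.47 V > 0.2 V confirms active-region operation.

I_C ≈ 0.56 mA, V_CE ≈ 7.5 V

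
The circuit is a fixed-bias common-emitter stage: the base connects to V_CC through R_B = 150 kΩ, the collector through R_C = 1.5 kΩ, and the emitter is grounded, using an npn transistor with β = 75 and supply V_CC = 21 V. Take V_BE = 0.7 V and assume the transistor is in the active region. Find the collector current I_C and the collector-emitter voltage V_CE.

Base loop: V_CC = I_B·R_B + V_BE, so I_B = (21 − 0.7)/150 kΩ = 0.135 mA.
In the active region I_C = β·I_B = 75 × 0.135 = 10.2 mA.
Collector loop: V_CE = V_CC − I_C·R_C = 21 − 10.2×1.5 = 5.77 V.
Since V_CE = 5.77 V > V_CE(sat) ≈ 0.2 V, the transistor is in the active region as assumed.

I_C ≈ 10 mA, V_CE ≈ 5.8 V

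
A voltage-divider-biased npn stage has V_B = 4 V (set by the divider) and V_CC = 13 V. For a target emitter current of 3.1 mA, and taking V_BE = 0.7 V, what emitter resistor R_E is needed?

R_E ≈ 1.1 kΩ

V_E = V_B − V_BE = 4 − 0.7 = 3.3 V.
R_E = V_E / I_E = 3.3 / 3.1 = 1.06 kΩ.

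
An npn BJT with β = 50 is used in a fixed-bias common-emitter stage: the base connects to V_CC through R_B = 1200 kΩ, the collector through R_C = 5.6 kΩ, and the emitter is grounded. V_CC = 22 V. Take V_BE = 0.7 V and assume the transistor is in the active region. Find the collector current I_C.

Base loop: V_CC = I_B·R_B + V_BE, so I_B = (22 − 0.7)/1200 kΩ = 0.0178 mA.
In the active region I_C = β·I_B = 50 × 0.0178 = 0.888 mA.
Collector loop: V_CE = V_CC − I_C·R_C = 22 − 0.888×5.6 = 17 V.
Since V_CE = 17 V > V_CE(sat) ≈ 0.2 V, the transistor is in the active region as assumed.

I_C ≈ 0.89 mA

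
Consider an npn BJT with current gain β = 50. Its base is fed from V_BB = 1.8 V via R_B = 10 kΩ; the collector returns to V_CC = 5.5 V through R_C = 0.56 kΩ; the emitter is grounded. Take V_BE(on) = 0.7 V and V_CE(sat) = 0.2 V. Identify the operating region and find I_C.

active; I_C ≈ 5.5 mA

Assume active. Base-emitter loop: I_B = (V_BB − V_BE)/R_B = (1.8 − 0.7)/10 = 0.11 mA.
I_C = β·I_B = 50×0.11 = 5.5 mA.
V_CE = V_CC − I_C·R_C = 5.5 − 5.5×0.56 = 2.42 V > V_CE(sat), so the active-region assumption holds.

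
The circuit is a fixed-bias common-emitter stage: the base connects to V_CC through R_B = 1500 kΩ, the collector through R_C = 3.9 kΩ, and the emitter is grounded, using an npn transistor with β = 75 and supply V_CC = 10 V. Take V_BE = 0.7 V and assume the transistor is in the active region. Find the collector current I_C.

Base loop: V_CC = I_B·R_B + V_BE, so I_B = (10 − 0.7)/1500 kΩ = 0.0062 mA.
In the active region I_C = β·I_B = 75 × 0.0062 = 0.465 mA.
Collector loop: V_CE = V_CC − I_C·R_C = 10 − 0.465×3.9 = 8.19 V.
Since V_CE = 8.19 V > V_CE(sat) ≈ 0.2 V, the transistor is in the active region as assumed.

I_C ≈ 0.47 mA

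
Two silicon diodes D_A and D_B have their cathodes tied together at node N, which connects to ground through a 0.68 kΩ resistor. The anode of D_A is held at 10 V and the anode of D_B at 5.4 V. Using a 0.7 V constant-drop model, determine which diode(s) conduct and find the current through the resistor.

Only D_A conducts; I_R ≈ 14 mA

Assume both conduct. Then node N would need to be at both 10−0.7 = 9.3 V and 5.4−0.7 = 4.7 V, which is impossible.
Assume only D_A conducts: V_N = 10 − 0.7 = 9.3 V, so I_R = 9.3/0.68 = 13.7 mA.
Check D_B: its anode-to-cathode voltage is 5.4 − 9.3 = -3.9 V < 0.7 V, so it is off. The assumption is consistent.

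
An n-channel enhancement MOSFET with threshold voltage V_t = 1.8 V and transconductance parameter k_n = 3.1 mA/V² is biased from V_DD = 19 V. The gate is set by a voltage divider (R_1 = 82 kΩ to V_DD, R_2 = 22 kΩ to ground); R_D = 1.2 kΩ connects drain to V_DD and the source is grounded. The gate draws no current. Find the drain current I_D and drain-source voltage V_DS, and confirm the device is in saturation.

V_G = V_DD·R_2/(R_1+R_2) = 19×22/104 = 4.02 V. With the source grounded, V_GS = V_G = 4.02 V.
Assume saturation: I_D = (k_n/2)(V_GS − V_t)² = (3.1/2)×(4.02 − 1.8)² = 1.55×2.22² = 7.63 mA.
V_DS = V_DD − I_D·R_D = 19 − 7.63×1.2 = 9.84 V.
Saturation requires V_DS ≥ V_GS − V_t = 2.22 V; 9.84 ≥ 2.22 ✓.

I_D ≈ 7.6 mA, V_DS ≈ 9.8 V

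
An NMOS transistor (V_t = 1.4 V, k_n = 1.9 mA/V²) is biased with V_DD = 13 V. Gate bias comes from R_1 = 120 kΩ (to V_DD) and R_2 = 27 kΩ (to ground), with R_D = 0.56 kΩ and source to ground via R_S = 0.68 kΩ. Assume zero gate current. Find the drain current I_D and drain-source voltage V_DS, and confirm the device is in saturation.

V_G = V_DD·R_2/(R_1+R_2) = 13×27/147 = 2.39 V.
Assume saturation: I_D = (k_n/2)(V_GS − V_t)² with V_GS = V_G − I_D·R_S = 2.39 − 0.68·I_D.
Substituting gives 0.439·I_D² − 2.28·I_D + 0.927 = 0, with roots I_D = 0.446 or 4.74 mA.
The root I_D = 4.74 mA gives V_GS = -0.833 V ≤ V_t, so take I_D = 0.446 mA.
Then V_GS = 2.08 V and V_DS = V_DD − I_D(R_D+R_S) = 13 − 0.446×1.24 = 12.4 V.
Saturation requires V_DS ≥ V_GS − V_t = 0.685 V; 12.4 ≥ 0.685 ✓.

I_D ≈ 0.45 mA, V_DS ≈ 12 V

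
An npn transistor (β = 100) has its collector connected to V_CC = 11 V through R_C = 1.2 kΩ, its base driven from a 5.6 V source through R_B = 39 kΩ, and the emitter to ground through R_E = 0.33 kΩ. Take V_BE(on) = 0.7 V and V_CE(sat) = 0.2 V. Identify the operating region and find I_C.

active; I_C ≈ 6.8 mA

Assume active. Base-emitter loop: I_B = (V_BB − V_BE)/(R_B + (β+1)R_E) = (5.6 − 0.7)/(39 + 101×0.33) = 0.0677 mA.
I_C = β·I_B = 100×0.0677 = 6.77 mA.
V_CE = V_CC − I_C·R_C − I_E·R_E = 11 − 6.77×1.2 − 6.84×0.33 = 0.613 V > V_CE(sat), so the active-region assumption holds.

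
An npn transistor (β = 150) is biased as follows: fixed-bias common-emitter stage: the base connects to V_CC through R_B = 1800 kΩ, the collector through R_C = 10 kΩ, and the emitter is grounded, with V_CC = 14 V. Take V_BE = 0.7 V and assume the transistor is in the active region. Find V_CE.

V_CE ≈ 2.9 V

Base loop: V_CC = I_B·R_B + V_BE, so I_B = (14 − 0.7)/1800 kΩ = 0.00739 mA.
In the active region I_C = β·I_B = 150 × 0.00739 = 1.11 mA.
Collector loop: V_CE = V_CC − I_C·R_C = 14 − 1.11×10 = 2.92 V.
Since V_CE = 2.92 V > V_CE(sat) ≈ 0.2 V, the transistor is in the active region as assumed.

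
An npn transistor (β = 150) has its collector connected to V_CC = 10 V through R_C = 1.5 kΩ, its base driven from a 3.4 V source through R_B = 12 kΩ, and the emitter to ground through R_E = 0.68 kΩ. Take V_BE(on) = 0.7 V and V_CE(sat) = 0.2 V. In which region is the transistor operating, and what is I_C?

Assume active. Base-emitter loop: I_B = (V_BB − V_BE)/(R_B + (β+1)R_E) = (3.4 − 0.7)/(12 + 151×0.68) = 0.0235 mA.
I_C = β·I_B = 150×0.0235 = 3.53 mA.
V_CE = V_CC − I_C·R_C − I_E·R_E = 10 − 3.53×1.5 − 3.56×0.68 = 2.29 V > V_CE(sat), so the active-region assumption holds.

active; I_C ≈ 3.5 mA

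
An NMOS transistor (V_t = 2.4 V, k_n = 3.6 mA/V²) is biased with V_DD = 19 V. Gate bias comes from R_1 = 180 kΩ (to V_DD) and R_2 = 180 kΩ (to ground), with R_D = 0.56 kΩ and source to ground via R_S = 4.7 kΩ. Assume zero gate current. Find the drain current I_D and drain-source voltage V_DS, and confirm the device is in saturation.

V_G = V_DD·R_2/(R_1+R_2) = 19×180/360 = 9.5 V.
Assume saturation: I_D = (k_n/2)(V_GS − V_t)² with V_GS = V_G − I_D·R_S = 9.5 − 4.7·I_D.
Substituting gives 39.8·I_D² − 121·I_D + 90.7 = 0, with roots I_D = 1.33 or 1.72 mA.
The root I_D = 1.72 mA gives V_GS = 1.42 V ≤ V_t, so take I_D = 1.33 mA.
Then V_GS = 3.26 V and V_DS = V_DD − I_D(R_D+R_S) = 19 − 1.33×5.26 = 12 V.
Saturation requires V_DS ≥ V_GS − V_t = 0.859 V; 12 ≥ 0.859 ✓.

I_D ≈ 1.3 mA, V_DS ≈ 12 V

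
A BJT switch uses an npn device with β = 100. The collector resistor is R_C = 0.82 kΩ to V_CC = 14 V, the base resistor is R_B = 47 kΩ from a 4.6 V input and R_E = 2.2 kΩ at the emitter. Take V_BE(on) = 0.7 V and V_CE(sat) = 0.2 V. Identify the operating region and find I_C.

Assume active. Base-emitter loop: I_B = (V_BB − V_BE)/(R_B + (β+1)R_E) = (4.6 − 0.7)/(47 + 101×2.2) = 0.0145 mA.
I_C = β·I_B = 100×0.0145 = 1.45 mA.
V_CE = V_CC − I_C·R_C − I_E·R_E = 14 − 1.45×0.82 − 1.46×2.2 = 9.59 V > V_CE(sat), so the active-region assumption holds.

active; I_C ≈ 1.4 mA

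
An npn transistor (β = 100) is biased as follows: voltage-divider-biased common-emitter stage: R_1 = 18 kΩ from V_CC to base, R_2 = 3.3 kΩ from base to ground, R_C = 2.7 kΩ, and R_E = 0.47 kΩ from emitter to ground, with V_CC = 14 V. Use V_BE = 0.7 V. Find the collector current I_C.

I_C ≈ 2.9 mA

Thevenize the base divider: V_Th = V_CC·R_2/(R_1+R_2) = 14×3.3/21.3 = 2.17 V, R_Th = R_1‖R_2 = 2.79 kΩ.
Base-emitter loop: V_Th = I_B·R_Th + V_BE + (β+1)I_B·R_E, so I_B = (2.17 − 0.7) / (2.79 + 101×0.47) = 0.0292 mA.
I_C = β·I_B = 100×0.0292 = 2.92 mA, and I_E = (β+1)I_B = 2.95 mA.
V_CE = V_CC − I_C·R_C − I_E·R_E = 14 − 2.92×2.7 − 2.95×0.47 = 4.72 V.
V_CE = 4.72 V > 0.2 V confirms active-region operation.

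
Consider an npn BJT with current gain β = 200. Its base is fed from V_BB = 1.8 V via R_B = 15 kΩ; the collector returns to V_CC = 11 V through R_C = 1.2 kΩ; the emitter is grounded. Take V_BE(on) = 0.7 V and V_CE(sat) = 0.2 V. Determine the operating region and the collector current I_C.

Assume active: I_B = (1.8 − 0.7)/15 = 0.0733 mA, giving I_C = β·I_B = 14.7 mA.
But then V_CE = 11 − 14.7×1.2 = -6.6 V < V_CE(sat) = 0.2 V — impossible in the active region.
So the transistor is saturated. With V_CE = 0.2 V, I_C = (V_CC − 0.2)/R_C = 10.8/1.2 = 9 mA.
Check: β·I_B = 14.7 mA > I_C = 9 mA, confirming saturation.

saturation; I_C ≈ 9 mA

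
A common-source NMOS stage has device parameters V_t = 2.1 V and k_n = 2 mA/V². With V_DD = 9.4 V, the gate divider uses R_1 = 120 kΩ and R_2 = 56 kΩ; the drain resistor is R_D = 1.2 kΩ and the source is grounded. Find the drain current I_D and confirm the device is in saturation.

I_D ≈ 0.79 mA

V_G = V_DD·R_2/(R_1+R_2) = 9.4×56/176 = 2.99 V. With the source grounded, V_GS = V_G = 2.99 V.
Assume saturation: I_D = (k_n/2)(V_GS − V_t)² = (2/2)×(2.99 − 2.1)² = 1×0.891² = 0.794 mA.
V_DS = V_DD − I_D·R_D = 9.4 − 0.794×1.2 = 8.45 V.
Saturation requires V_DS ≥ V_GS − V_t = 0.891 V; 8.45 ≥ 0.891 ✓.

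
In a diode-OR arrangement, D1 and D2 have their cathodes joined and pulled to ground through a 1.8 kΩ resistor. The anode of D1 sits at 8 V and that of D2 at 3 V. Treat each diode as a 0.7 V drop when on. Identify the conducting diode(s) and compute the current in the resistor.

Assume both conduct. Then node N would need to be at both 8−0.7 = 7.3 V and 3−0.7 = 2.3 V, which is impossible.
Assume only D1 conducts: V_N = 8 − 0.7 = 7.3 V, so I_R = 7.3/1.8 = 4.06 mA.
Check D2: its anode-to-cathode voltage is 3 − 7.3 = -4.3 V < 0.7 V, so it is off. The assumption is consistent.

Only D1 conducts; I_R ≈ 4.1 mA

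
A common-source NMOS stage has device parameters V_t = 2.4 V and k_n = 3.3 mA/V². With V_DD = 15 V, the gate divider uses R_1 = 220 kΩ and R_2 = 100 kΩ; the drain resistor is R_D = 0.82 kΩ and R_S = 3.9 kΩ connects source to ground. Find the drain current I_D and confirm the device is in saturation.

V_G = V_DD·R_2/(R_1+R_2) = 15×100/320 = 4.69 V.
Assume saturation: I_D = (k_n/2)(V_GS − V_t)² with V_GS = V_G − I_D·R_S = 4.69 − 3.9·I_D.
Substituting gives 25.1·I_D² − 30.4·I_D + 8.63 = 0, with roots I_D = 0.452 or 0.761 mA.
The root I_D = 0.761 mA gives V_GS = 1.72 V ≤ V_t, so take I_D = 0.452 mA.
Then V_GS = 2.92 V and V_DS = V_DD − I_D(R_D+R_S) = 15 − 0.452×4.72 = 12.9 V.
Saturation requires V_DS ≥ V_GS − V_t = 0.524 V; 12.9 ≥ 0.524 ✓.

I_D ≈ 0.45 mA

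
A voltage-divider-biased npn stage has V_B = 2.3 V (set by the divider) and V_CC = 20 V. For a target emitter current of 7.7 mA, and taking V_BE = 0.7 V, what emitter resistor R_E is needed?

V_E = V_B − V_BE = 2.3 − 0.7 = 1.6 V.
R_E = V_E / I_E = 1.6 / 7.7 = 0.208 kΩ.

R_E ≈ 0.21 kΩ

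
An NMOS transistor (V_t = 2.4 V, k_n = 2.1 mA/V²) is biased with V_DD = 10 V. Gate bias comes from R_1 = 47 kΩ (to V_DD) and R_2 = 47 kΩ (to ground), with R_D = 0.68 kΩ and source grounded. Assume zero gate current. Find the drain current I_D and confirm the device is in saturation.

V_G = V_DD·R_2/(R_1+R_2) = 10×47/94 = 5 V. With the source grounded, V_GS = V_G = 5 V.
Assume saturation: I_D = (k_n/2)(V_GS − V_t)² = (2.1/2)×(5 − 2.4)² = 1.05×2.6² = 7.1 mA.
V_DS = V_DD − I_D·R_D = 10 − 7.1×0.68 = 5.17 V.
Saturation requires V_DS ≥ V_GS − V_t = 2.6 V; 5.17 ≥ 2.6 ✓.

I_D ≈ 7.1 mA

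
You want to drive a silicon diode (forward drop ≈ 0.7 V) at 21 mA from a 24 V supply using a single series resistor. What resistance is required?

R ≈ 1.1 kΩ

The resistor drops V_S − V_D = 24 − 0.7 = 23.3 V at 21 mA.
R = 23.3 V / 21 mA = 1.11 kΩ.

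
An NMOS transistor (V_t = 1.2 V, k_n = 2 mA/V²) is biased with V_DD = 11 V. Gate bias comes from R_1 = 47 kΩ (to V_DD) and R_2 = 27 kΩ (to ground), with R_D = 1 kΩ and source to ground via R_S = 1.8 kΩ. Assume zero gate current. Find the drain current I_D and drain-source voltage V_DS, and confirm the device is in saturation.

I_D ≈ 1 mA, V_DS ≈ 8.2 V

V_G = V_DD·R_2/(R_1+R_2) = 11×27/74 = 4.01 V.
Assume saturation: I_D = (k_n/2)(V_GS − V_t)² with V_GS = V_G − I_D·R_S = 4.01 − 1.8·I_D.
Substituting gives 3.24·I_D² − 11.1·I_D + 7.92 = 0, with roots I_D = 1.01 or 2.43 mA.
The root I_D = 2.43 mA gives V_GS = -0.358 V ≤ V_t, so take I_D = 1.01 mA.
Then V_GS = 2.2 V and V_DS = V_DD − I_D(R_D+R_S) = 11 − 1.01×2.8 = 8.18 V.
Saturation requires V_DS ≥ V_GS − V_t = 1 V; 8.18 ≥ 1 ✓.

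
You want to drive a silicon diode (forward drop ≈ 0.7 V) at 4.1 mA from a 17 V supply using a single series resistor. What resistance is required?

The resistor drops V_S − V_D = 17 − 0.7 = 16.3 V at 4.1 mA.
R = 16.3 V / 4.1 mA = 3.98 kΩ.

R ≈ 4 kΩ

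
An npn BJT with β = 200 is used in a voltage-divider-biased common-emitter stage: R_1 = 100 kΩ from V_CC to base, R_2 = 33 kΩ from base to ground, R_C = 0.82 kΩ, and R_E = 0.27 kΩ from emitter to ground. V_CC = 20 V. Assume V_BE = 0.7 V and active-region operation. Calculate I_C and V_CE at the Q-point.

I_C ≈ 11 mA, V_CE ≈ 8.2 V

Thevenize the base divider: V_Th = V_CC·R_2/(R_1+R_2) = 20×33/133 = 4.96 V, R_Th = R_1‖R_2 = 24.8 kΩ.
Base-emitter loop: V_Th = I_B·R_Th + V_BE + (β+1)I_B·R_E, so I_B = (4.96 − 0.7) / (24.8 + 201×0.27) = 0.0539 mA.
I_C = β·I_B = 200×0.0539 = 10.8 mA, and I_E = (β+1)I_B = 10.8 mA.
V_CE = V_CC − I_C·R_C − I_E·R_E = 20 − 10.8×0.82 − 10.8×0.27 = 8.24 V.
V_CE = 8.24 V > 0.2 V confirms active-region operation.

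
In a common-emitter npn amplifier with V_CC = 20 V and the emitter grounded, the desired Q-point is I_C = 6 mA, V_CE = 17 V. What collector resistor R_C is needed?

Collector loop: V_CC = I_C·R_C + V_CE.
R_C = (V_CC − V_CE)/I_C = (20 − 17)/6 = 0.5 kΩ.

R_C ≈ 0.5 kΩ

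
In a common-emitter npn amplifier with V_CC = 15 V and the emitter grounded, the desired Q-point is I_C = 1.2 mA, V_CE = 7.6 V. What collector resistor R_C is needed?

R_C ≈ 6.2 kΩ

Collector loop: V_CC = I_C·R_C + V_CE.
R_C = (V_CC − V_CE)/I_C = (15 − 7.6)/1.2 = 6.17 kΩ.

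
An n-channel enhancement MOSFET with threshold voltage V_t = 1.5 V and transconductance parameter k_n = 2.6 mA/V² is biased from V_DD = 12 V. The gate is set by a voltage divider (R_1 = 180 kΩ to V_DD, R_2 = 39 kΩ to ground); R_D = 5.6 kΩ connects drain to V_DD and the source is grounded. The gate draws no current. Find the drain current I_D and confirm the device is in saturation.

I_D ≈ 0.53 mA

V_G = V_DD·R_2/(R_1+R_2) = 12×39/219 = 2.14 V. With the source grounded, V_GS = V_G = 2.14 V.
Assume saturation: I_D = (k_n/2)(V_GS − V_t)² = (2.6/2)×(2.14 − 1.5)² = 1.3×0.637² = 0.527 mA.
V_DS = V_DD − I_D·R_D = 12 − 0.527×5.6 = 9.05 V.
Saturation requires V_DS ≥ V_GS − V_t = 0.637 V; 9.05 ≥ 0.637 ✓.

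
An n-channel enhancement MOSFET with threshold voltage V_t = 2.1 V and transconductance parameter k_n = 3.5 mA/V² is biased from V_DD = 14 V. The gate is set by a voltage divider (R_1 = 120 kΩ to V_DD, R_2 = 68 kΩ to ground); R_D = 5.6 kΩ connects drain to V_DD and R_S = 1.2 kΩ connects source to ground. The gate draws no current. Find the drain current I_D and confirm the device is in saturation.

V_G = V_DD·R_2/(R_1+R_2) = 14×68/188 = 5.06 V.
Assume saturation: I_D = (k_n/2)(V_GS − V_t)² with V_GS = V_G − I_D·R_S = 5.06 − 1.2·I_D.
Substituting gives 2.52·I_D² − 13.4·I_D + 15.4 = 0, with roots I_D = 1.66 or 3.68 mA.
The root I_D = 3.68 mA gives V_GS = 0.65 V ≤ V_t, so take I_D = 1.66 mA.
Then V_GS = 3.07 V and V_DS = V_DD − I_D(R_D+R_S) = 14 − 1.66×6.8 = 2.72 V.
Saturation requires V_DS ≥ V_GS − V_t = 0.974 V; 2.72 ≥ 0.974 ✓.

I_D ≈ 1.7 mA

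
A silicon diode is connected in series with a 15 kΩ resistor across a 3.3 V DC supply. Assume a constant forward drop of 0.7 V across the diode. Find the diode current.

KVL around the loop: 3.3 = V_D + I·R = 0.7 + I × 15 kΩ.
So I = (3.3 − 0.7) / 15 kΩ = 2.6 / 15 = 0.173 mA.

I ≈ 0.17 mA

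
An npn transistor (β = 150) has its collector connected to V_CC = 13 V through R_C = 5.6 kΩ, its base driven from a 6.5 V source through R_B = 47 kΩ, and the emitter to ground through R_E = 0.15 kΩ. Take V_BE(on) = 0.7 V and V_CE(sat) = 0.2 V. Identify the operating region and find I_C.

Assume active: I_B = (6.5 − 0.7)/(47 + 151×0.15) = 0.0833 mA, I_C = β·I_B = 12.5 mA.
Then V_CE = 13 − 12.5×5.6 − 12.6×0.15 = -58.8 V < 0.2 V — the active assumption fails.
Re-solve with V_CE = 0.2 V. KCL at the emitter: V_E/R_E = (V_BB−0.7−V_E)/R_B + (V_CC−0.2−V_E)/R_C, giving V_E = 0.351 V.
I_C = (V_CC − 0.2 − V_E)/R_C = (12.8 − 0.351)/5.6 = 2.22 mA.
Check: I_B = (5.8 − 0.351)/47 = 0.116 mA, and β·I_B = 17.4 mA > I_C, confirming saturation.

saturation; I_C ≈ 2.2 mA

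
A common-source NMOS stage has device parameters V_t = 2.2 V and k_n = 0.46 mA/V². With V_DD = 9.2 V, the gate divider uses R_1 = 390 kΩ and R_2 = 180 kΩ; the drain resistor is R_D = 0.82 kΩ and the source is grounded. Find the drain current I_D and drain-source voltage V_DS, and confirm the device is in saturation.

I_D ≈ 0.11 mA, V_DS ≈ 9.1 V

V_G = V_DD·R_2/(R_1+R_2) = 9.2×180/570 = 2.91 V. With the source grounded, V_GS = V_G = 2.91 V.
Assume saturation: I_D = (k_n/2)(V_GS − V_t)² = (0.46/2)×(2.91 − 2.2)² = 0.23×0.705² = 0.114 mA.
V_DS = V_DD − I_D·R_D = 9.2 − 0.114×0.82 = 9.11 V.
Saturation requires V_DS ≥ V_GS − V_t = 0.705 V; 9.11 ≥ 0.705 ✓.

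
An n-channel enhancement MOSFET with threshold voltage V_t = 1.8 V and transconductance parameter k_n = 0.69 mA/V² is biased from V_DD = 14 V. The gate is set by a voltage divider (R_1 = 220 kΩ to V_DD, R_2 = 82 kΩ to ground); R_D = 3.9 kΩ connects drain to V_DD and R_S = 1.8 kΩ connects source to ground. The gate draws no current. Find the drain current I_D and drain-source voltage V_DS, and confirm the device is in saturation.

I_D ≈ 0.47 mA, V_DS ≈ 11 V

V_G = V_DD·R_2/(R_1+R_2) = 14×82/302 = 3.8 V.
Assume saturation: I_D = (k_n/2)(V_GS − V_t)² with V_GS = V_G − I_D·R_S = 3.8 − 1.8·I_D.
Substituting gives 1.12·I_D² − 3.49·I_D + 1.38 = 0, with roots I_D = 0.466 or 2.65 mA.
The root I_D = 2.65 mA gives V_GS = -0.973 V ≤ V_t, so take I_D = 0.466 mA.
Then V_GS = 2.96 V and V_DS = V_DD − I_D(R_D+R_S) = 14 − 0.466×5.7 = 11.3 V.
Saturation requires V_DS ≥ V_GS − V_t = 1.16 V; 11.3 ≥ 1.16 ✓.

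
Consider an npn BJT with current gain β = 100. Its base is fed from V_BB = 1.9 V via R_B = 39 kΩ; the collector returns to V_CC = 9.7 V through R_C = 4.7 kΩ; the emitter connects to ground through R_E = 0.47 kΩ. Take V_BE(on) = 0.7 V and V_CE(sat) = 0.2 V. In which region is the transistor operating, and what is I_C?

Assume active. Base-emitter loop: I_B = (V_BB − V_BE)/(R_B + (β+1)R_E) = (1.9 − 0.7)/(39 + 101×0.47) = 0.0139 mA.
I_C = β·I_B = 100×0.0139 = 1.39 mA.
V_CE = V_CC − I_C·R_C − I_E·R_E = 9.7 − 1.39×4.7 − 1.4×0.47 = 2.52 V > V_CE(sat), so the active-region assumption holds.

active; I_C ≈ 1.4 mA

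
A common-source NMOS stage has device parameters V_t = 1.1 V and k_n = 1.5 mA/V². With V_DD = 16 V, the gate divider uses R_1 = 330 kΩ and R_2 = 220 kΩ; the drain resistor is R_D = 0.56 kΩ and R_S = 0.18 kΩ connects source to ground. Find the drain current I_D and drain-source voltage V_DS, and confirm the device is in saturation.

I_D ≈ 9.6 mA, V_DS ≈ 8.9 V

V_G = V_DD·R_2/(R_1+R_2) = 16×220/550 = 6.4 V.
Assume saturation: I_D = (k_n/2)(V_GS − V_t)² with V_GS = V_G − I_D·R_S = 6.4 − 0.18·I_D.
Substituting gives 0.0243·I_D² − 2.43·I_D + 21.1 = 0, with roots I_D = 9.58 or 90.5 mA.
The root I_D = 90.5 mA gives V_GS = -9.88 V ≤ V_t, so take I_D = 9.58 mA.
Then V_GS = 4.67 V and V_DS = V_DD − I_D(R_D+R_S) = 16 − 9.58×0.74 = 8.91 V.
Saturation requires V_DS ≥ V_GS − V_t = 3.57 V; 8.91 ≥ 3.57 ✓.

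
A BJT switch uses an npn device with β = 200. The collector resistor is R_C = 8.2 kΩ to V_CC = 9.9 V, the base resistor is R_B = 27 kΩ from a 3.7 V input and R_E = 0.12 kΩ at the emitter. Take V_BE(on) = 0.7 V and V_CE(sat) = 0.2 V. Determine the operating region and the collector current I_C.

saturation; I_C ≈ 1.2 mA

Assume active: I_B = (3.7 − 0.7)/(27 + 201×0.12) = 0.0587 mA, I_C = β·I_B = 11.7 mA.
Then V_CE = 9.9 − 11.7×8.2 − 11.8×0.12 = -87.8 V < 0.2 V — the active assumption fails.
Re-solve with V_CE = 0.2 V. KCL at the emitter: V_E/R_E = (V_BB−0.7−V_E)/R_B + (V_CC−0.2−V_E)/R_C, giving V_E = 0.152 V.
I_C = (V_CC − 0.2 − V_E)/R_C = (9.7 − 0.152)/8.2 = 1.16 mA.
Check: I_B = (3 − 0.152)/27 = 0.105 mA, and β·I_B = 21.1 mA > I_C, confirming saturation.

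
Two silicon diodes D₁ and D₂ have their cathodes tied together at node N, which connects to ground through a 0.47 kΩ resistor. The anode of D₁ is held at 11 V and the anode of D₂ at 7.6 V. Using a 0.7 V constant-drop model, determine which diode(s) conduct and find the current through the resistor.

Assume both conduct. Then node N would need to be at both 11−0.7 = 10.3 V and 7.6−0.7 = 6.9 V, which is impossible.
Assume only D₁ conducts: V_N = 11 − 0.7 = 10.3 V, so I_R = 10.3/0.47 = 21.9 mA.
Check D₂: its anode-to-cathode voltage is 7.6 − 10.3 = -2.7 V < 0.7 V, so it is off. The assumption is consistent.

Only D₁ conducts; I_R ≈ 22 mA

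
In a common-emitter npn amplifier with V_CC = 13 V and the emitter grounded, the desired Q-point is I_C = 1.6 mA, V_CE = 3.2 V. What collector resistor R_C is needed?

R_C ≈ 6.1 kΩ

Collector loop: V_CC = I_C·R_C + V_CE.
R_C = (V_CC − V_CE)/I_C = (13 − 3.2)/1.6 = 6.12 kΩ.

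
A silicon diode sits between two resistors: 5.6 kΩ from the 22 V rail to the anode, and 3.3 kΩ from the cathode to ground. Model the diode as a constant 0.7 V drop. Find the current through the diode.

The two resistors are in series with the diode, so KVL gives 22 = I·5.6 + 0.7 + I·3.3.
I = (22 − 0.7) / (5.6 + 3.3) kΩ = 21.3 / 8.9 = 2.39 mA.

I ≈ 2.4 mA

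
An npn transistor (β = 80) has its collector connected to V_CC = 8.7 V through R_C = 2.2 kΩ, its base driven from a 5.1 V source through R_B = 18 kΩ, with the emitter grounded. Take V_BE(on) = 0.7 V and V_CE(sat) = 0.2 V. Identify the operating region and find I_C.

saturation; I_C ≈ 3.9 mA

Assume active: I_B = (5.1 − 0.7)/18 = 0.244 mA, giving I_C = β·I_B = 19.6 mA.
But then V_CE = 8.7 − 19.6×2.2 = -34.3 V < V_CE(sat) = 0.2 V — impossible in the active region.
So the transistor is saturated. With V_CE = 0.2 V, I_C = (V_CC − 0.2)/R_C = 8.5/2.2 = 3.86 mA.
Check: β·I_B = 19.6 mA > I_C = 3.86 mA, confirming saturation.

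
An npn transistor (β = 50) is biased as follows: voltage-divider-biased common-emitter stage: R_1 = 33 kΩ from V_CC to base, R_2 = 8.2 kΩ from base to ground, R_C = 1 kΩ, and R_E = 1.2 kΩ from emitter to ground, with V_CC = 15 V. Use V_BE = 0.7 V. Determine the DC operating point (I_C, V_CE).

Thevenize the base divider: V_Th = V_CC·R_2/(R_1+R_2) = 15×8.2/41.2 = 2.99 V, R_Th = R_1‖R_2 = 6.57 kΩ.
Base-emitter loop: V_Th = I_B·R_Th + V_BE + (β+1)I_B·R_E, so I_B = (2.99 − 0.7) / (6.57 + 51×1.2) = 0.0337 mA.
I_C = β·I_B = 50×0.0337 = 1.69 mA, and I_E = (β+1)I_B = 1.72 mA.
V_CE = V_CC − I_C·R_C − I_E·R_E = 15 − 1.69×1 − 1.72×1.2 = 11.2 V.
V_CE = 11.2 V > 0.2 V confirms active-region operation.

I_C ≈ 1.7 mA, V_CE ≈ 11 V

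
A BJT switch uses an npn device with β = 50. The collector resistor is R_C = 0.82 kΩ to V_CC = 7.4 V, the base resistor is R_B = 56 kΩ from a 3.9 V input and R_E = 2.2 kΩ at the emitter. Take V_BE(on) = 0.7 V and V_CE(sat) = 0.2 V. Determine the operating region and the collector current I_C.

active; I_C ≈ 0.95 mA

Assume active. Base-emitter loop: I_B = (V_BB − V_BE)/(R_B + (β+1)R_E) = (3.9 − 0.7)/(56 + 51×2.2) = 0.019 mA.
I_C = β·I_B = 50×0.019 = 0.951 mA.
V_CE = V_CC − I_C·R_C − I_E·R_E = 7.4 − 0.951×0.82 − 0.97×2.2 = 4.49 V > V_CE(sat), so the active-region assumption holds.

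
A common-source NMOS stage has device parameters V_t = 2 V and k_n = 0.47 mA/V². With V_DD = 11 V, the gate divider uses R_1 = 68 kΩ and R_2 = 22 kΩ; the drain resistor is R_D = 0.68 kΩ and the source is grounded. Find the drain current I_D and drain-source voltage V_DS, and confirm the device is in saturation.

I_D ≈ 0.11 mA, V_DS ≈ 11 V

V_G = V_DD·R_2/(R_1+R_2) = 11×22/90 = 2.69 V. With the source grounded, V_GS = V_G = 2.69 V.
Assume saturation: I_D = (k_n/2)(V_GS − V_t)² = (0.47/2)×(2.69 − 2)² = 0.235×0.689² = 0.112 mA.
V_DS = V_DD − I_D·R_D = 11 − 0.112×0.68 = 10.9 V.
Saturation requires V_DS ≥ V_GS − V_t = 0.689 V; 10.9 ≥ 0.689 ✓.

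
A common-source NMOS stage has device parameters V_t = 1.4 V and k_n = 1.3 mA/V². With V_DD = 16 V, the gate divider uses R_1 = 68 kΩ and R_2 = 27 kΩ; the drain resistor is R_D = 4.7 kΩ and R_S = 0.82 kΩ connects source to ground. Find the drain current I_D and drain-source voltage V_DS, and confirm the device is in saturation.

V_G = V_DD·R_2/(R_1+R_2) = 16×27/95 = 4.55 V.
Assume saturation: I_D = (k_n/2)(V_GS − V_t)² with V_GS = V_G − I_D·R_S = 4.55 − 0.82·I_D.
Substituting gives 0.437·I_D² − 4.36·I_D + 6.44 = 0, with roots I_D = 1.81 or 8.16 mA.
The root I_D = 8.16 mA gives V_GS = -2.14 V ≤ V_t, so take I_D = 1.81 mA.
Then V_GS = 3.07 V and V_DS = V_DD − I_D(R_D+R_S) = 16 − 1.81×5.52 = 6.03 V.
Saturation requires V_DS ≥ V_GS − V_t = 1.67 V; 6.03 ≥ 1.67 ✓.

I_D ≈ 1.8 mA, V_DS ≈ 6 V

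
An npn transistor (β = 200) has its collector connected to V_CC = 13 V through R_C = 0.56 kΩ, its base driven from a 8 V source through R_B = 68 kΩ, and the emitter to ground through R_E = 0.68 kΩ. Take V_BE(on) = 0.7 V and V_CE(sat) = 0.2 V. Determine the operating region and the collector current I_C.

active; I_C ≈ 7.1 mA

Assume active. Base-emitter loop: I_B = (V_BB − V_BE)/(R_B + (β+1)R_E) = (8 − 0.7)/(68 + 201×0.68) = 0.0357 mA.
I_C = β·I_B = 200×0.0357 = 7.13 mA.
V_CE = V_CC − I_C·R_C − I_E·R_E = 13 − 7.13×0.56 − 7.17×0.68 = 4.13 V > V_CE(sat), so the active-region assumption holds.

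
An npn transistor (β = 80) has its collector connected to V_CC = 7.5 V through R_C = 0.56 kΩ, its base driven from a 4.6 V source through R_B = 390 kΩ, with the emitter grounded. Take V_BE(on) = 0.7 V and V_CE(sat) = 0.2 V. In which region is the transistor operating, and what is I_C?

active; I_C ≈ 0.8 mA

Assume active. Base-emitter loop: I_B = (V_BB − V_BE)/R_B = (4.6 − 0.7)/390 = 0.01 mA.
I_C = β·I_B = 80×0.01 = 0.8 mA.
V_CE = V_CC − I_C·R_C = 7.5 − 0.8×0.56 = 7.05 V > V_CE(sat), so the active-region assumption holds.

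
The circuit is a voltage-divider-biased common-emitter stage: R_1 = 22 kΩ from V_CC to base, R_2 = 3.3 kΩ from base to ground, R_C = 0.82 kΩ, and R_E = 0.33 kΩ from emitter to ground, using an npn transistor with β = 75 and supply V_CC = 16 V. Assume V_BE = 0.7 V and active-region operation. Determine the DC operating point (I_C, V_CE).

Thevenize the base divider: V_Th = V_CC·R_2/(R_1+R_2) = 16×3.3/25.3 = 2.09 V, R_Th = R_1‖R_2 = 2.87 kΩ.
Base-emitter loop: V_Th = I_B·R_Th + V_BE + (β+1)I_B·R_E, so I_B = (2.09 − 0.7) / (2.87 + 76×0.33) = 0.0496 mA.
I_C = β·I_B = 75×0.0496 = 3.72 mA, and I_E = (β+1)I_B = 3.77 mA.
V_CE = V_CC − I_C·R_C − I_E·R_E = 16 − 3.72×0.82 − 3.77×0.33 = 11.7 V.
V_CE = 11.7 V > 0.2 V confirms active-region operation.

I_C ≈ 3.7 mA, V_CE ≈ 12 V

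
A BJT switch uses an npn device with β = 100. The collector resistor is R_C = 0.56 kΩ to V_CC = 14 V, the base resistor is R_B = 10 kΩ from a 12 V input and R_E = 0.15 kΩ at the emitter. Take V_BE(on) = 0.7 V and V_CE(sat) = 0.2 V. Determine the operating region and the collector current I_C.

Assume active: I_B = (12 − 0.7)/(10 + 101×0.15) = 0.449 mA, I_C = β·I_B = 44.9 mA.
Then V_CE = 14 − 44.9×0.56 − 45.4×0.15 = -18 V < 0.2 V — the active assumption fails.
Re-solve with V_CE = 0.2 V. KCL at the emitter: V_E/R_E = (V_BB−0.7−V_E)/R_B + (V_CC−0.2−V_E)/R_C, giving V_E = 3.01 V.
I_C = (V_CC − 0.2 − V_E)/R_C = (13.8 − 3.01)/0.56 = 19.3 mA.
Check: I_B = (11.3 − 3.01)/10 = 0.829 mA, and β·I_B = 82.9 mA > I_C, confirming saturation.

saturation; I_C ≈ 19 mA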